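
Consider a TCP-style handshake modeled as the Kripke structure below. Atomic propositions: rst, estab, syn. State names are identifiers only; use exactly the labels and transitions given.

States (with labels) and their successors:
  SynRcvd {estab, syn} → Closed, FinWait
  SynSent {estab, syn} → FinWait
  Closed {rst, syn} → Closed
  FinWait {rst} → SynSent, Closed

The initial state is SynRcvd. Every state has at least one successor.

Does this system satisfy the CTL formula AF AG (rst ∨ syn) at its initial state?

States satisfying AG (rst ∨ syn): {SynRcvd, SynSent, Closed, FinWait}.
States satisfying AF AG (rst ∨ syn): {SynRcvd, SynSent, Closed, FinWait}.
SynRcvd ∈ Sat(AF AG (rst ∨ syn)).

Satisfied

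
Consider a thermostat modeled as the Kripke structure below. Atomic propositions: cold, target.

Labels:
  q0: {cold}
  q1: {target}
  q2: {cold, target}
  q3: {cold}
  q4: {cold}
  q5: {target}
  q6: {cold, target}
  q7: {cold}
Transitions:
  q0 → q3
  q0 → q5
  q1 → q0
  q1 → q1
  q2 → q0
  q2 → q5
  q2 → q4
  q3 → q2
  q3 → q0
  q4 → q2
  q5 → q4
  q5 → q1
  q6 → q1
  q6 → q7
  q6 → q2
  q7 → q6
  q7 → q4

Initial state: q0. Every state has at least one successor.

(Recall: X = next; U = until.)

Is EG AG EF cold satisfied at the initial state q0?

States satisfying AG EF cold: {q0, q1, q2, q3, q4, q5, q6, q7}.
States satisfying EG AG EF cold: {q0, q1, q2, q3, q4, q5, q6, q7}.
q0 ∈ Sat(EG AG EF cold).

Holds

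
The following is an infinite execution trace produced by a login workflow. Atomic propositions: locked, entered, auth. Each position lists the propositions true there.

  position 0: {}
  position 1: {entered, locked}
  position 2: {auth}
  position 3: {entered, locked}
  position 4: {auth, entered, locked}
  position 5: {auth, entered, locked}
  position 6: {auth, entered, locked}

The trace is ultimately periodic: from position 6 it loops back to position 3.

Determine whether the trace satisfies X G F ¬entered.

No

The position after 0 is 1; G F ¬entered is false there.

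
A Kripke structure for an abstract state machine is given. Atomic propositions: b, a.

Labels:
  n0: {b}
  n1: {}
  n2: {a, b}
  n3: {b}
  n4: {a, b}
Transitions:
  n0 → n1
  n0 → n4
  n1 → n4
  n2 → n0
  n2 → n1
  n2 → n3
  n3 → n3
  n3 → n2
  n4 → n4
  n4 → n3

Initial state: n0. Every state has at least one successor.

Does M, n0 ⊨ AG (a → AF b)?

States satisfying a → AF b: {n0, n1, n2, n3, n4}.
States satisfying AG (a → AF b): {n0, n1, n2, n3, n4}.
Every state reachable from n0 satisfies a → AF b.
n0 ∈ Sat(AG (a → AF b)).

Holds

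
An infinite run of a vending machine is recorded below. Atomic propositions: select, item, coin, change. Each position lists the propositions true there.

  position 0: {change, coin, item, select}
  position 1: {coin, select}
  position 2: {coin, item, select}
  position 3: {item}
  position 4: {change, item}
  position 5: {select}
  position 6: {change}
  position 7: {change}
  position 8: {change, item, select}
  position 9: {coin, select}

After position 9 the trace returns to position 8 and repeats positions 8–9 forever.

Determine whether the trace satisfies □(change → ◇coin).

Holds

change → ◇coin holds at every position 0..9, and those are all positions ever visited, so □(change → ◇coin) holds.
Positions where change holds: 0, 4, 6, 7, 8.
Check ◇coin at each: 0→ok, 4→ok, 6→ok, 7→ok, 8→ok.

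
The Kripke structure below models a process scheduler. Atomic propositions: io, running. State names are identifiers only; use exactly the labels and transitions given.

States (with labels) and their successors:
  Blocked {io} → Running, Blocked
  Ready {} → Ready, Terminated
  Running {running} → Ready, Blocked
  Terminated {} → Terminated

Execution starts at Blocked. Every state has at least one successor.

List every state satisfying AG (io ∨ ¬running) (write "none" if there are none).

{Ready, Terminated}

States satisfying io ∨ ¬running: {Blocked, Ready, Terminated}.
States satisfying AG (io ∨ ¬running): {Ready, Terminated}.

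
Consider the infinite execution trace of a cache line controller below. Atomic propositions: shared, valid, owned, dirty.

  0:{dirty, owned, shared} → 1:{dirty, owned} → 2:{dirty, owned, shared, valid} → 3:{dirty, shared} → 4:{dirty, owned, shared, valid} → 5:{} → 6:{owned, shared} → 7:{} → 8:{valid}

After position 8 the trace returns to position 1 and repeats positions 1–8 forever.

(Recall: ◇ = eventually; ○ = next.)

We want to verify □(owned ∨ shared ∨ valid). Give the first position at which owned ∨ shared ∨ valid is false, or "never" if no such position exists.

5

Check owned ∨ shared ∨ valid at each position in order: 0 ✓, 1 ✓, 2 ✓, 3 ✓, 4 ✓.
At position 5 the labels are {}, so owned ∨ shared ∨ valid is false there. This is the first violation.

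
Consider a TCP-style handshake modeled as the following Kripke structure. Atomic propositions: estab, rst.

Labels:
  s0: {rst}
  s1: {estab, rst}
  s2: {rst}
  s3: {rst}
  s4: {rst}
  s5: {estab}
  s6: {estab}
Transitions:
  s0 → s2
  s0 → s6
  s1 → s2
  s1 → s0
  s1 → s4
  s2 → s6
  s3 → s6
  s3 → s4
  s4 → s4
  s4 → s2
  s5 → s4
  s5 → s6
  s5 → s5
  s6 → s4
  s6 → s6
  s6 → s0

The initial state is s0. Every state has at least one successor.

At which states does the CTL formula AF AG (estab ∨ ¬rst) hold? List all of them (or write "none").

States satisfying AG (estab ∨ ¬rst): ∅.
States satisfying AF AG (estab ∨ ¬rst): ∅.

none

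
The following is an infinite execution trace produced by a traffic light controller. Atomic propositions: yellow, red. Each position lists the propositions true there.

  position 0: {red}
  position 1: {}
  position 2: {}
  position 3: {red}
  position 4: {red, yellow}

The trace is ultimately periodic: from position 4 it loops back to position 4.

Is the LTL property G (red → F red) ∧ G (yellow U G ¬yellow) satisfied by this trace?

No

red → F red holds at every position 0..4, and those are all positions ever visited, so G (red → F red) holds.
Positions where red holds: 0, 3, 4.
Check F red at each: 0→ok, 3→ok, 4→ok.
yellow U G ¬yellow must hold at every position from 0 onward. It fails at position 0, so G (yellow U G ¬yellow) is false.
At position 0: G (red → F red) is true; G (yellow U G ¬yellow) is false; so G (red → F red) ∧ G (yellow U G ¬yellow) is false.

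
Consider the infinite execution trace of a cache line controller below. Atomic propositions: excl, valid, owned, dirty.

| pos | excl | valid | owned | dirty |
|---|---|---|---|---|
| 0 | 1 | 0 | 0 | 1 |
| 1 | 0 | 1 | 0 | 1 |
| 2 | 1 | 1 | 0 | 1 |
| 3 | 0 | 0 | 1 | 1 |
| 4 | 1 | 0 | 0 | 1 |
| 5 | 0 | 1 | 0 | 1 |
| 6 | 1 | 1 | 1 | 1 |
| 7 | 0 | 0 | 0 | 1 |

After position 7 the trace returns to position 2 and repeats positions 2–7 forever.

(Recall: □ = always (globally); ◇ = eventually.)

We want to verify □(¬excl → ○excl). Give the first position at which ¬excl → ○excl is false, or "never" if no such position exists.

¬excl → ○excl holds at every position 0..7, and those are all the positions the trace ever visits, so the invariant □(¬excl → ○excl) is never violated.

never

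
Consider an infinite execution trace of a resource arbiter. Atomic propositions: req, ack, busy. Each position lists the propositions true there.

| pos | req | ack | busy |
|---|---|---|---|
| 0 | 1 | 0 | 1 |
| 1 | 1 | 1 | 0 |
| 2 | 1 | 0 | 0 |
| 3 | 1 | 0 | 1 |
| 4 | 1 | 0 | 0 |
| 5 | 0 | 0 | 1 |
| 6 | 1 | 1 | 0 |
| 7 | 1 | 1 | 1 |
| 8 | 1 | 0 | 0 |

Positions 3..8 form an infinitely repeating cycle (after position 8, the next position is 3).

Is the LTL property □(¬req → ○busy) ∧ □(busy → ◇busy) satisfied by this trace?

¬req → ○busy must hold at every position from 0 onward. It fails at position 5, so □(¬req → ○busy) is false.
Positions where ¬req holds: 5.
Check ○busy at each: 5→fails.
busy → ◇busy holds at every position 0..8, and those are all positions ever visited, so □(busy → ◇busy) holds.
Positions where busy holds: 0, 3, 5, 7.
Check ◇busy at each: 0→ok, 3→ok, 5→ok, 7→ok.
At position 0: □(¬req → ○busy) is false; □(busy → ◇busy) is true; so □(¬req → ○busy) ∧ □(busy → ◇busy) is false.

Does not hold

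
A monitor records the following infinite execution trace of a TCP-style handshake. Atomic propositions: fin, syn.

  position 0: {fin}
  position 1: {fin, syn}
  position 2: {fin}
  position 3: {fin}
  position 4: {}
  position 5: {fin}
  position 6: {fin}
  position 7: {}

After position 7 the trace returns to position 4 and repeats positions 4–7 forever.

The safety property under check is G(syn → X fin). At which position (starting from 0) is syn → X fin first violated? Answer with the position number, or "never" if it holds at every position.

syn → X fin holds at every position 0..7, and those are all the positions the trace ever visits, so the invariant G(syn → X fin) is never violated.

never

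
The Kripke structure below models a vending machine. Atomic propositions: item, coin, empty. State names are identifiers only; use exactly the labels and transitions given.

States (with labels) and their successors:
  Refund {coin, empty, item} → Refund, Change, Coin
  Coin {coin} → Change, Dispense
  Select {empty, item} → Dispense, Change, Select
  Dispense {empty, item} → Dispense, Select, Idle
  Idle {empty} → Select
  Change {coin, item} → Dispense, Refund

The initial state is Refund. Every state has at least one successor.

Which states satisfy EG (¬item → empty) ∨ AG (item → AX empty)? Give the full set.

States satisfying ¬item → empty: {Refund, Select, Dispense, Idle, Change}.
States satisfying EG (¬item → empty): {Refund, Select, Dispense, Idle, Change}.
States satisfying item → AX empty: {Coin, Dispense, Idle, Change}.
States satisfying AG (item → AX empty): ∅.
States satisfying EG (¬item → empty) ∨ AG (item → AX empty): {Refund, Select, Dispense, Idle, Change}.

{Refund, Select, Dispense, Idle, Change}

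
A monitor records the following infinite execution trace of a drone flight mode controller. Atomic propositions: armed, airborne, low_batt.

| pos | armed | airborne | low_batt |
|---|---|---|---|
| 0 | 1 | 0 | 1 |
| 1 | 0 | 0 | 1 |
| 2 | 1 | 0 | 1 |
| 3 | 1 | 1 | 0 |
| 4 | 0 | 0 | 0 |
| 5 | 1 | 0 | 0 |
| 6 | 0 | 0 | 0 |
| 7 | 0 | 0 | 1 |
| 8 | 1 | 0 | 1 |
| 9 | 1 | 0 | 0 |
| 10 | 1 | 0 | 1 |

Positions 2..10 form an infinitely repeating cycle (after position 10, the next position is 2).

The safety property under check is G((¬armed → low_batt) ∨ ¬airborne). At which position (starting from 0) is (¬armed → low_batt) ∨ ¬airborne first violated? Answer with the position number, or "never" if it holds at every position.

(¬armed → low_batt) ∨ ¬airborne holds at every position 0..10, and those are all the positions the trace ever visits, so the invariant G((¬armed → low_batt) ∨ ¬airborne) is never violated.

never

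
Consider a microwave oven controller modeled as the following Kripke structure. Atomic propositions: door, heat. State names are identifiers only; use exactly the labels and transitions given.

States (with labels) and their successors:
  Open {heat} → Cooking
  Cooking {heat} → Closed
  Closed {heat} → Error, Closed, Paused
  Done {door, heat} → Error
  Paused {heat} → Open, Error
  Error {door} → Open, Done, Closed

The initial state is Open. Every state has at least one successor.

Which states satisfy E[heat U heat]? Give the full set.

States satisfying heat: {Open, Cooking, Closed, Done, Paused}.
States satisfying E[heat U heat]: {Open, Cooking, Closed, Done, Paused}.

{Open, Cooking, Closed, Done, Paused}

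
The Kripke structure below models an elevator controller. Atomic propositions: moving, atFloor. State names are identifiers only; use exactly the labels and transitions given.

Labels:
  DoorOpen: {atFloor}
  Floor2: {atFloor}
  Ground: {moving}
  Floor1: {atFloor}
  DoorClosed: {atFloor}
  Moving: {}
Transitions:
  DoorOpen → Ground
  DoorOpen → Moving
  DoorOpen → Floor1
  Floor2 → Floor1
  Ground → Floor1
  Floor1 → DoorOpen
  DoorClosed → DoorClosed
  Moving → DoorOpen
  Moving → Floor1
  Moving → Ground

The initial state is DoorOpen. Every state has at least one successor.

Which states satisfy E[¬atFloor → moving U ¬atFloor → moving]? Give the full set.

{DoorOpen, Floor2, Ground, Floor1, DoorClosed}

States satisfying ¬atFloor → moving: {DoorOpen, Floor2, Ground, Floor1, DoorClosed}.
States satisfying E[¬atFloor → moving U ¬atFloor → moving]: {DoorOpen, Floor2, Ground, Floor1, DoorClosed}.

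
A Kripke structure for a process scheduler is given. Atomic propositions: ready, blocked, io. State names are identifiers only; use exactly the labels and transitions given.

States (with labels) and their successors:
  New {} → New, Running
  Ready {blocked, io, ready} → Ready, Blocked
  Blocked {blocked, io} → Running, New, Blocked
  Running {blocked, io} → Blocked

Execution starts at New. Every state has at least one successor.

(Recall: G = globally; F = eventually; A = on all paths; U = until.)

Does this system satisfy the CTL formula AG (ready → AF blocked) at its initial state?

States satisfying ready → AF blocked: {New, Ready, Blocked, Running}.
States satisfying AG (ready → AF blocked): {New, Ready, Blocked, Running}.
Every state reachable from New satisfies ready → AF blocked.
New ∈ Sat(AG (ready → AF blocked)).

Holds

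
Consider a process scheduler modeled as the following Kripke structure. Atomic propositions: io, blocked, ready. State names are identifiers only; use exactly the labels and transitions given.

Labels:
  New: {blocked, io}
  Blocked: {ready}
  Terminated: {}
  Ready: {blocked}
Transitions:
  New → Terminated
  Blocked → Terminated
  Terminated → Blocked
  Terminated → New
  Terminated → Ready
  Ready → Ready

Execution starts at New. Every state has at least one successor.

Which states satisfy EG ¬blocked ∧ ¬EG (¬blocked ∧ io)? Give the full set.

{Blocked, Terminated}

States satisfying ¬blocked: {Blocked, Terminated}.
States satisfying EG ¬blocked: {Blocked, Terminated}.
States satisfying ¬blocked ∧ io: ∅.
States satisfying EG (¬blocked ∧ io): ∅.
States satisfying ¬EG (¬blocked ∧ io): {New, Blocked, Terminated, Ready}.
States satisfying EG ¬blocked ∧ ¬EG (¬blocked ∧ io): {Blocked, Terminated}.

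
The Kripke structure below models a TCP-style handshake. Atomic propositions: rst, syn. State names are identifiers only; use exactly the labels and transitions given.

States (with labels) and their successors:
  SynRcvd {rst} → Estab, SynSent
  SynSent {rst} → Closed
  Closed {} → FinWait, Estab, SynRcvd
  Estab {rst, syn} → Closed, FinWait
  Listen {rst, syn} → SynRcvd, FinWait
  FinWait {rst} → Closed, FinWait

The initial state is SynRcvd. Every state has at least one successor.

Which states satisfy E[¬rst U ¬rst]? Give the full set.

States satisfying ¬rst: {Closed}.
States satisfying E[¬rst U ¬rst]: {Closed}.

{Closed}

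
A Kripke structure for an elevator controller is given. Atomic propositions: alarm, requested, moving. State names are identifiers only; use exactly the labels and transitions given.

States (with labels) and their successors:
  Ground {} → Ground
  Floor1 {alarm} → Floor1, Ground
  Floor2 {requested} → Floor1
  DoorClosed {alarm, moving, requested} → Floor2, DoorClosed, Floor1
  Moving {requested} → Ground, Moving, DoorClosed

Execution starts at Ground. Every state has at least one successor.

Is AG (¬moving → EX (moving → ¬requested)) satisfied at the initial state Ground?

States satisfying ¬moving → EX (moving → ¬requested): {Ground, Floor1, Floor2, DoorClosed, Moving}.
States satisfying AG (¬moving → EX (moving → ¬requested)): {Ground, Floor1, Floor2, DoorClosed, Moving}.
Every state reachable from Ground satisfies ¬moving → EX (moving → ¬requested).
Ground ∈ Sat(AG (¬moving → EX (moving → ¬requested))).

Holds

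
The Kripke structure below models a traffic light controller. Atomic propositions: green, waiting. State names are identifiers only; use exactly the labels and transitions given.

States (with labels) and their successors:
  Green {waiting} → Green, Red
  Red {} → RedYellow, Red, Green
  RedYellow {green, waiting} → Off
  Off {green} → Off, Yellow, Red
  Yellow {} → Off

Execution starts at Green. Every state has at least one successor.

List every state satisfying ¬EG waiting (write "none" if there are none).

States satisfying waiting: {Green, RedYellow}.
States satisfying EG waiting: {Green}.
States satisfying ¬EG waiting: {Red, RedYellow, Off, Yellow}.

{Red, RedYellow, Off, Yellow}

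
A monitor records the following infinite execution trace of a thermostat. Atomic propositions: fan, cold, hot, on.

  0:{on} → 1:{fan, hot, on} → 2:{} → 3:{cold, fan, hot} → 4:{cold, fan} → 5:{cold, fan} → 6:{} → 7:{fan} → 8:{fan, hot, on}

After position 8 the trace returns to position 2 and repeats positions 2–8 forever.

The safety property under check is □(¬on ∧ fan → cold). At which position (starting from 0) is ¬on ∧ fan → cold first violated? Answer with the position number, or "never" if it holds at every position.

7

Check ¬on ∧ fan → cold at each position in order: 0 ✓, 1 ✓, 2 ✓, 3 ✓, 4 ✓, 5 ✓, 6 ✓.
At position 7 the labels are {fan}, so ¬on ∧ fan → cold is false there. This is the first violation.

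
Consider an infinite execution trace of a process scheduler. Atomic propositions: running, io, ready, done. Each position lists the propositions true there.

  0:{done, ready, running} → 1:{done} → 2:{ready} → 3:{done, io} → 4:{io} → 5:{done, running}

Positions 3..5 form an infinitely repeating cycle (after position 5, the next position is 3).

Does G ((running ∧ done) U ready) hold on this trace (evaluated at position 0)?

(running ∧ done) U ready must hold at every position from 0 onward. It fails at position 1, so G ((running ∧ done) U ready) is false.

Does not hold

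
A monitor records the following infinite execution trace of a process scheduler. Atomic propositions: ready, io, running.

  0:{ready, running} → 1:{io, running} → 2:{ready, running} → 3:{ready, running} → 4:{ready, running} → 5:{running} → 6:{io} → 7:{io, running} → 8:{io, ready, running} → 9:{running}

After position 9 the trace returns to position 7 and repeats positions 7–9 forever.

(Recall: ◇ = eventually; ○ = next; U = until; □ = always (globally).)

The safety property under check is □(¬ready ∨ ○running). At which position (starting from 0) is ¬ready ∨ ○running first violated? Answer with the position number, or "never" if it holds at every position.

¬ready ∨ ○running holds at every position 0..9, and those are all the positions the trace ever visits, so the invariant □(¬ready ∨ ○running) is never violated.

never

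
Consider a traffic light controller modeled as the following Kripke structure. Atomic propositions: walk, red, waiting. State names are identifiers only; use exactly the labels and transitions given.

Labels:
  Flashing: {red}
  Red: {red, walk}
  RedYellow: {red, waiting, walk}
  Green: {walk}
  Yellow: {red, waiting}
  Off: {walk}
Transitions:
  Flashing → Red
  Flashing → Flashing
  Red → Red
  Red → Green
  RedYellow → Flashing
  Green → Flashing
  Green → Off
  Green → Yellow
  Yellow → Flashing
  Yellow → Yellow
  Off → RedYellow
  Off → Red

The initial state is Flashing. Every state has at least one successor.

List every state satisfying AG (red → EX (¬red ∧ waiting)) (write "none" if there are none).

States satisfying red → EX (¬red ∧ waiting): {Green, Off}.
States satisfying AG (red → EX (¬red ∧ waiting)): ∅.

none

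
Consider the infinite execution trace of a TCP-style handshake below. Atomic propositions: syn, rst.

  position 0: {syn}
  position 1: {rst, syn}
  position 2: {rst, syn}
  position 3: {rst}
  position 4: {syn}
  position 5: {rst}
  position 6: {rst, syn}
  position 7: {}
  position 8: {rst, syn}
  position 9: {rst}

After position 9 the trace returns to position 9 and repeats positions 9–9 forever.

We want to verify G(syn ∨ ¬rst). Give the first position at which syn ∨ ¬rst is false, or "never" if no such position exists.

3

Check syn ∨ ¬rst at each position in order: 0 ✓, 1 ✓, 2 ✓.
At position 3 the labels are {rst}, so syn ∨ ¬rst is false there. This is the first violation.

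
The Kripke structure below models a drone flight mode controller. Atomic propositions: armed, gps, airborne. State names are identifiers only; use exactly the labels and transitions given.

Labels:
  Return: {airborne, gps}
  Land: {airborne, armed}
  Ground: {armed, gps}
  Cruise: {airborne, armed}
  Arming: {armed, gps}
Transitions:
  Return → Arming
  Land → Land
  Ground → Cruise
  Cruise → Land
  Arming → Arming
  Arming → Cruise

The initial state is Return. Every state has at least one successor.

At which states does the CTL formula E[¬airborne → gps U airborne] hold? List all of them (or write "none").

{Return, Land, Ground, Cruise, Arming}

States satisfying ¬airborne → gps: {Return, Land, Ground, Cruise, Arming}.
States satisfying airborne: {Return, Land, Cruise}.
States satisfying E[¬airborne → gps U airborne]: {Return, Land, Ground, Cruise, Arming}.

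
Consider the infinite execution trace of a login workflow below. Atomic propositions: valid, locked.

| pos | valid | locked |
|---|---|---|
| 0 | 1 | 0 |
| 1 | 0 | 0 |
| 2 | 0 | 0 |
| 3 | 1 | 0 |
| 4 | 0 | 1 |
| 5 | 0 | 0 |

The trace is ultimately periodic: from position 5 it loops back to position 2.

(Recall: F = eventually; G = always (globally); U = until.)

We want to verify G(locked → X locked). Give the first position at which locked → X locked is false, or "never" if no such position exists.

Check locked → X locked at each position in order: 0 ✓, 1 ✓, 2 ✓, 3 ✓.
At position 4 the labels are {locked} and the next position 5 has {}, so locked → X locked is false there. This is the first violation.

4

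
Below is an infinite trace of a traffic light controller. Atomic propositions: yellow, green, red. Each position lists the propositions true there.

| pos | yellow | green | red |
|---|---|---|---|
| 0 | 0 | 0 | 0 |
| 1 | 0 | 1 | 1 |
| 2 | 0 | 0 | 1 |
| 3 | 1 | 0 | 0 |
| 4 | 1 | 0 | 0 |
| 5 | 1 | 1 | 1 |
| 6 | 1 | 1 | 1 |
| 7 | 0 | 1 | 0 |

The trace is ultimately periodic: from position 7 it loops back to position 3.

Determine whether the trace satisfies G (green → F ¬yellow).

green → F ¬yellow holds at every position 0..7, and those are all positions ever visited, so G (green → F ¬yellow) holds.
Positions where green holds: 1, 5, 6, 7.
Check F ¬yellow at each: 1→ok, 5→ok, 6→ok, 7→ok.

Holds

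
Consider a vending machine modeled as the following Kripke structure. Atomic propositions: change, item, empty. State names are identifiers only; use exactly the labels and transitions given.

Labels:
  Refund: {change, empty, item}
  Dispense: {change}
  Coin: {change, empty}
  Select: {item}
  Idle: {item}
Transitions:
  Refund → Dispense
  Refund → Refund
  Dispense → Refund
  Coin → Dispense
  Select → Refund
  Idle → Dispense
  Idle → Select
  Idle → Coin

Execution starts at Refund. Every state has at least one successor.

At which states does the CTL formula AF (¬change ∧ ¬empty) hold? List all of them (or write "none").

{Select, Idle}

States satisfying ¬change ∧ ¬empty: {Select, Idle}.
States satisfying AF (¬change ∧ ¬empty): {Select, Idle}.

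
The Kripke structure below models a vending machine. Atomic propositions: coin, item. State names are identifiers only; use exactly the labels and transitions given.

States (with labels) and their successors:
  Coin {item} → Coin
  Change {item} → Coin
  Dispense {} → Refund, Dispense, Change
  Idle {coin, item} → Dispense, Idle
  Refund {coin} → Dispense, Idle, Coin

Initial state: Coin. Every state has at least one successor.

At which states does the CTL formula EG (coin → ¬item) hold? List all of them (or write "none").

States satisfying coin → ¬item: {Coin, Change, Dispense, Refund}.
States satisfying EG (coin → ¬item): {Coin, Change, Dispense, Refund}.

{Coin, Change, Dispense, Refund}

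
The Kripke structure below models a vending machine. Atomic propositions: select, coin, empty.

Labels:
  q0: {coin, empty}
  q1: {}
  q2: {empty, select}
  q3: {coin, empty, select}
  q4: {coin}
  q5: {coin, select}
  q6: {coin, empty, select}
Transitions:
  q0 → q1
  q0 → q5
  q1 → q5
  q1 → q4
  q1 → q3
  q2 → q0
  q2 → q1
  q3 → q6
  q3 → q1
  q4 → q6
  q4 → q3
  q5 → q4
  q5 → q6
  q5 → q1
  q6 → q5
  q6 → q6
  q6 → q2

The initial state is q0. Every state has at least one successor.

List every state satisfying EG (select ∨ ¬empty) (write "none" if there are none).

States satisfying select ∨ ¬empty: {q1, q2, q3, q4, q5, q6}.
States satisfying EG (select ∨ ¬empty): {q1, q2, q3, q4, q5, q6}.

{q1, q2, q3, q4, q5, q6}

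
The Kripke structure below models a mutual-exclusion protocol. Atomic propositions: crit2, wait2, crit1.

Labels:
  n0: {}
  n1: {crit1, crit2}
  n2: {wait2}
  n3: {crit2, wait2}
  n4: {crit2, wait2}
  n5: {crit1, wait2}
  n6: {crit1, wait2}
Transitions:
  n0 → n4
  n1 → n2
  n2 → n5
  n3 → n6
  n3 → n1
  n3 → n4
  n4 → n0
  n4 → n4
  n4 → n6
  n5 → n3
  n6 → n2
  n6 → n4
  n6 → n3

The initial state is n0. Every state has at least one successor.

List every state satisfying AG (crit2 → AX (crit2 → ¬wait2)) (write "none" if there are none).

States satisfying crit2 → AX (crit2 → ¬wait2): {n0, n1, n2, n5, n6}.
States satisfying AG (crit2 → AX (crit2 → ¬wait2)): ∅.

none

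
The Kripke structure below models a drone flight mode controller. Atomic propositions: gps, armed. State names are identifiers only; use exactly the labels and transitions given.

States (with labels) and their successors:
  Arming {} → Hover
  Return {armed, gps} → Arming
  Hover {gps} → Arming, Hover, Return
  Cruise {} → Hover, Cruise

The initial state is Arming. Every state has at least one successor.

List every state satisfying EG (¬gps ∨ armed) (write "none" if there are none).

{Cruise}

States satisfying ¬gps ∨ armed: {Arming, Return, Cruise}.
States satisfying EG (¬gps ∨ armed): {Cruise}.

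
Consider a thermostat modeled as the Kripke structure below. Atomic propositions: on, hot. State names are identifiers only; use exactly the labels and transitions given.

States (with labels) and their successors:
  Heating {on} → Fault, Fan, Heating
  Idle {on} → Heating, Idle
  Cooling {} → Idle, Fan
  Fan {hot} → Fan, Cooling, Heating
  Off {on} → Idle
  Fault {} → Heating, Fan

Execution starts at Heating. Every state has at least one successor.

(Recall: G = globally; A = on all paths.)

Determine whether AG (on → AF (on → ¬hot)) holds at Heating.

Yes

States satisfying on → AF (on → ¬hot): {Heating, Idle, Cooling, Fan, Off, Fault}.
States satisfying AG (on → AF (on → ¬hot)): {Heating, Idle, Cooling, Fan, Off, Fault}.
Every state reachable from Heating satisfies on → AF (on → ¬hot).
Heating ∈ Sat(AG (on → AF (on → ¬hot))).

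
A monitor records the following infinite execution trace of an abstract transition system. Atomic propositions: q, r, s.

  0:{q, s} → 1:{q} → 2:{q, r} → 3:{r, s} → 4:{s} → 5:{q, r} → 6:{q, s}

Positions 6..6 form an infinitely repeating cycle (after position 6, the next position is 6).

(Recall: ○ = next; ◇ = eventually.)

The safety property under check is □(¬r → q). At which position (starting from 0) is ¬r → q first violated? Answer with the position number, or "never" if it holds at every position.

4

Check ¬r → q at each position in order: 0 ✓, 1 ✓, 2 ✓, 3 ✓.
At position 4 the labels are {s}, so ¬r → q is false there. This is the first violation.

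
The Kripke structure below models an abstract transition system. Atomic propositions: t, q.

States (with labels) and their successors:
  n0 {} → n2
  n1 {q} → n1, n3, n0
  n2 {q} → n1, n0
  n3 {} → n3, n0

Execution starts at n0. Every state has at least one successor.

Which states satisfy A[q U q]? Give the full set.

{n1, n2}

States satisfying q: {n1, n2}.
States satisfying A[q U q]: {n1, n2}.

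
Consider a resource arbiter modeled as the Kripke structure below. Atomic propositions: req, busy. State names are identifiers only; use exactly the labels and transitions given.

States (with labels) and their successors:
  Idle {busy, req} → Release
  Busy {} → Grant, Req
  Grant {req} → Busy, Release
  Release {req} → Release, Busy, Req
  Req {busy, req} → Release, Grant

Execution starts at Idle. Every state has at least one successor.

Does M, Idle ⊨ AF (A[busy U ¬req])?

States satisfying A[busy U ¬req]: {Busy}.
States satisfying AF (A[busy U ¬req]): {Busy}.
There is a path from Idle along which A[busy U ¬req] never holds.
Idle ∉ Sat(AF (A[busy U ¬req])).

No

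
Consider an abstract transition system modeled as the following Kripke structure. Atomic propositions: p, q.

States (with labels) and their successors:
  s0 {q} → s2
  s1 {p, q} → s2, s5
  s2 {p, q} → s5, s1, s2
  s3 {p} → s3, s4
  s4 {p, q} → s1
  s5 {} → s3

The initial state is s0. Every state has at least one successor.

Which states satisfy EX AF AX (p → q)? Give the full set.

{s0, s1, s2, s3, s4}

States satisfying AF AX (p → q): {s0, s1, s2, s4}.
States satisfying EX AF AX (p → q): {s0, s1, s2, s3, s4}.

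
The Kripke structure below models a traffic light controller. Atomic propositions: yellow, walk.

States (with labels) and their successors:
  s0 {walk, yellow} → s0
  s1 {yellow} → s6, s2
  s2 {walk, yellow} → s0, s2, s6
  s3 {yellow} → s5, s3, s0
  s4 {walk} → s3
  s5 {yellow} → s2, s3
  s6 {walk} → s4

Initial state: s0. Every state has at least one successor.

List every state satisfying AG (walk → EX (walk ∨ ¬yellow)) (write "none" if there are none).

{s0}

States satisfying walk → EX (walk ∨ ¬yellow): {s0, s1, s2, s3, s5, s6}.
States satisfying AG (walk → EX (walk ∨ ¬yellow)): {s0}.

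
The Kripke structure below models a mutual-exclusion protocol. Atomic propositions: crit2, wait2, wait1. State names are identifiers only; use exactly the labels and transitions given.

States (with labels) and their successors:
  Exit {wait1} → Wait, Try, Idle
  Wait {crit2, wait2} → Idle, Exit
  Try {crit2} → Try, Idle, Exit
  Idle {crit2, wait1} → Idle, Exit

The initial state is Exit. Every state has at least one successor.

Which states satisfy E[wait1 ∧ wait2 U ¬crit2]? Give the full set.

{Exit}

States satisfying wait1 ∧ wait2: ∅.
States satisfying ¬crit2: {Exit}.
States satisfying E[wait1 ∧ wait2 U ¬crit2]: {Exit}.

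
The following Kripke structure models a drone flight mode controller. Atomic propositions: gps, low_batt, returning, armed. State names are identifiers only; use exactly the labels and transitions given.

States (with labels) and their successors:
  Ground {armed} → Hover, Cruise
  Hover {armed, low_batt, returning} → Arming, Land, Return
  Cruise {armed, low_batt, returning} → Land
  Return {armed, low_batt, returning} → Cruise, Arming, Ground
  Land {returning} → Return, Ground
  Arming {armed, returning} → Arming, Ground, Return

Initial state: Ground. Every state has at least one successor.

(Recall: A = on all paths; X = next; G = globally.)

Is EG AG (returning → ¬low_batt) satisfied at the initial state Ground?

States satisfying AG (returning → ¬low_batt): ∅.
States satisfying EG AG (returning → ¬low_batt): ∅.
No suitable path/successor from Ground witnesses the formula.
Ground ∉ Sat(EG AG (returning → ¬low_batt)).

No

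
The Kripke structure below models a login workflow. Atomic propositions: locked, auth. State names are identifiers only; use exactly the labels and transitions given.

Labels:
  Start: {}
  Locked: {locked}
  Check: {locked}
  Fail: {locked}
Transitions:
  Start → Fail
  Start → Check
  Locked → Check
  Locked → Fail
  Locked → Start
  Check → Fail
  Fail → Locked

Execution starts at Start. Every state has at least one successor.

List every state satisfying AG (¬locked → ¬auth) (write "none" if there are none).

States satisfying ¬locked → ¬auth: {Start, Locked, Check, Fail}.
States satisfying AG (¬locked → ¬auth): {Start, Locked, Check, Fail}.

{Start, Locked, Check, Fail}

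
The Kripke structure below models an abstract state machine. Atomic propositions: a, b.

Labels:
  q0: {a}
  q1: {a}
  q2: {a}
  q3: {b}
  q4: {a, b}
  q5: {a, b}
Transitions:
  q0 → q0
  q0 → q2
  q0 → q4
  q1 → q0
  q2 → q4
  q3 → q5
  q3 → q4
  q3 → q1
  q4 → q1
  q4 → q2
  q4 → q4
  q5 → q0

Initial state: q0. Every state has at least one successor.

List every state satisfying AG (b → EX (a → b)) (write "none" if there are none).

{q0, q1, q2, q4}

States satisfying b → EX (a → b): {q0, q1, q2, q3, q4}.
States satisfying AG (b → EX (a → b)): {q0, q1, q2, q4}.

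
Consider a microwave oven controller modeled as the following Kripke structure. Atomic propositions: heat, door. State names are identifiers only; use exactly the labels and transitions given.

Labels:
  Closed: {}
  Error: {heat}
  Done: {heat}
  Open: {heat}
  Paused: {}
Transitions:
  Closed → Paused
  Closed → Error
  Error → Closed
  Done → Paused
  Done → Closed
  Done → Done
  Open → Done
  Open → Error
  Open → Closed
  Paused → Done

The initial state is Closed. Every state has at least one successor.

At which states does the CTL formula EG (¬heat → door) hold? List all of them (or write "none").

States satisfying ¬heat → door: {Error, Done, Open}.
States satisfying EG (¬heat → door): {Done, Open}.

{Done, Open}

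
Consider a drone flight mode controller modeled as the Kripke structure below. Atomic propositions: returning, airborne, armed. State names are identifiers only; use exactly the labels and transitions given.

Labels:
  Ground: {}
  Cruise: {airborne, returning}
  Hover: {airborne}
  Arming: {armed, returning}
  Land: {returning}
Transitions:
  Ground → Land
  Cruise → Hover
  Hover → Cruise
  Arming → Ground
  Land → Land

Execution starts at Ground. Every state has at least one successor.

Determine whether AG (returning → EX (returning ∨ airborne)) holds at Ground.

Holds

States satisfying returning → EX (returning ∨ airborne): {Ground, Cruise, Hover, Land}.
States satisfying AG (returning → EX (returning ∨ airborne)): {Ground, Cruise, Hover, Land}.
Every state reachable from Ground satisfies returning → EX (returning ∨ airborne).
Ground ∈ Sat(AG (returning → EX (returning ∨ airborne))).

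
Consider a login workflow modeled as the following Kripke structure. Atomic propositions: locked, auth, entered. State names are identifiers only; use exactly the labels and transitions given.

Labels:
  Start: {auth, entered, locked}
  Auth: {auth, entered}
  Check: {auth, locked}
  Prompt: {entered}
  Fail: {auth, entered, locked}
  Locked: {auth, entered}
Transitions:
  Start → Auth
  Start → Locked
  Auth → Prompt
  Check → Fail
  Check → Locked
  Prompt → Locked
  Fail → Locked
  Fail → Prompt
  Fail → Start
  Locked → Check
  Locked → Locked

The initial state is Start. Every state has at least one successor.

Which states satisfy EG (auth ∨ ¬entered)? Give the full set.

{Start, Check, Fail, Locked}

States satisfying auth ∨ ¬entered: {Start, Auth, Check, Fail, Locked}.
States satisfying EG (auth ∨ ¬entered): {Start, Check, Fail, Locked}.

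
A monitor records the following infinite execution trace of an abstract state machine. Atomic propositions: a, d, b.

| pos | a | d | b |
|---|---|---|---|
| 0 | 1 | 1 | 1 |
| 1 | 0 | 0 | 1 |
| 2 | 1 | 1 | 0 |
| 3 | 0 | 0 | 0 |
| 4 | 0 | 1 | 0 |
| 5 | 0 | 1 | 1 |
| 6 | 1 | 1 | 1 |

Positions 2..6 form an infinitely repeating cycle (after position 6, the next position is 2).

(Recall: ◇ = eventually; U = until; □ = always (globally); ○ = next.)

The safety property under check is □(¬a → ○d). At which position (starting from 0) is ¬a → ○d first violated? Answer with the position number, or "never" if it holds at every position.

¬a → ○d holds at every position 0..6, and those are all the positions the trace ever visits, so the invariant □(¬a → ○d) is never violated.

never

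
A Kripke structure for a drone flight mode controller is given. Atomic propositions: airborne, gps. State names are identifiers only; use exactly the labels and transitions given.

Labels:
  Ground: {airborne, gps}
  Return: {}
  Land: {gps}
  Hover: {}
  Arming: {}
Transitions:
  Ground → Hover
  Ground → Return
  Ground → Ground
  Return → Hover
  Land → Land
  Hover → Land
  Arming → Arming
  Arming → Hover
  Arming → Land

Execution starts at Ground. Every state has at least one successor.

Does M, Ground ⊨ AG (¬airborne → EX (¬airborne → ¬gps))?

No

States satisfying ¬airborne → EX (¬airborne → ¬gps): {Ground, Return, Arming}.
States satisfying AG (¬airborne → EX (¬airborne → ¬gps)): ∅.
Hover is reachable from Ground and violates ¬airborne → EX (¬airborne → ¬gps), so AG fails at Ground.
Ground ∉ Sat(AG (¬airborne → EX (¬airborne → ¬gps))).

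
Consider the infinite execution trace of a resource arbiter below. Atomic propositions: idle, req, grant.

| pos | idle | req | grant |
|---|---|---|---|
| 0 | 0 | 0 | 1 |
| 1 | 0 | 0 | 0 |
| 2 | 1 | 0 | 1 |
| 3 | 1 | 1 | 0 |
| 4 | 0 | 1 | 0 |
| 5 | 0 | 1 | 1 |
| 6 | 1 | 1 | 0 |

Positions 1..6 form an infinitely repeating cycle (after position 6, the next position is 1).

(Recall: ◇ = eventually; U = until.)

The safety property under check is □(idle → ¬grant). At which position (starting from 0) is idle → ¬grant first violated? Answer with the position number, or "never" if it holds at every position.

2

Check idle → ¬grant at each position in order: 0 ✓, 1 ✓.
At position 2 the labels are {grant, idle}, so idle → ¬grant is false there. This is the first violation.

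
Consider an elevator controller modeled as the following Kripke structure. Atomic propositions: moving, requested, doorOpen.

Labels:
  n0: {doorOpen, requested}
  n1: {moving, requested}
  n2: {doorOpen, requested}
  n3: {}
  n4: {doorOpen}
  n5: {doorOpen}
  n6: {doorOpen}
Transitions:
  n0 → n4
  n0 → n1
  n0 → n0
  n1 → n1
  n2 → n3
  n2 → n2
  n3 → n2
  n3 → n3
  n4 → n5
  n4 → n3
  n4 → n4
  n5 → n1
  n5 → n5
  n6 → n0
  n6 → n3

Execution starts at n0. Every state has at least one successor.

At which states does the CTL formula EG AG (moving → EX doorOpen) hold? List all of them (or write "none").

{n2, n3}

States satisfying AG (moving → EX doorOpen): {n2, n3}.
States satisfying EG AG (moving → EX doorOpen): {n2, n3}.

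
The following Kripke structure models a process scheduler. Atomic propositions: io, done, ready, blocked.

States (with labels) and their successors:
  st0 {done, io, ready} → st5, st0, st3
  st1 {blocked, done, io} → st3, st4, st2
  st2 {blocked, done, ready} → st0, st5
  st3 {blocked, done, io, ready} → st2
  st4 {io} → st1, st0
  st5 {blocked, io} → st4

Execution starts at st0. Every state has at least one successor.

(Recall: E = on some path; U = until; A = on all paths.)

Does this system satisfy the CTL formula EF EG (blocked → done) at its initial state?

Holds

States satisfying EG (blocked → done): {st0, st1, st2, st3, st4}.
States satisfying EF EG (blocked → done): {st0, st1, st2, st3, st4, st5}.
Some path from st0 reaches a state where EG (blocked → done) holds.
st0 ∈ Sat(EF EG (blocked → done)).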